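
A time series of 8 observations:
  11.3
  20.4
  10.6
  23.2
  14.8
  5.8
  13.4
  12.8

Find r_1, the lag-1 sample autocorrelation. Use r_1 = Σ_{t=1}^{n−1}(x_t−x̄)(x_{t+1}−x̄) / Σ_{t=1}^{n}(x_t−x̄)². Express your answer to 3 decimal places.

Mean x̄ = (11.3 + 20.4 + 10.6 + 23.2 + 14.8 + 5.8 + 13.4 + 12.8)/8 = 14.0375
Numerator Σ_{t=1}^{7}(x_t−x̄)(x_{t+1}−x̄) = -64.0389
Denominator Σ(x_t−x̄)² = 214.1188
r_1 = -64.0389 / 214.1188 = -0.299

-0.299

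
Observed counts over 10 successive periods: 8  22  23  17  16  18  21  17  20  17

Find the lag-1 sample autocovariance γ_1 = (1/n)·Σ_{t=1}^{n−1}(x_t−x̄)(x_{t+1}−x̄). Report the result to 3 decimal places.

-2.901

Mean x̄ = (8 + 22 + 23 + 17 + 16 + 18 + 21 + 17 + 20 + 17)/10 = 17.9000
Σ_{t=1}^{9}(x_t−x̄)(x_{t+1}−x̄) = -29.0100
γ_1 = -29.0100 / 10 = -2.901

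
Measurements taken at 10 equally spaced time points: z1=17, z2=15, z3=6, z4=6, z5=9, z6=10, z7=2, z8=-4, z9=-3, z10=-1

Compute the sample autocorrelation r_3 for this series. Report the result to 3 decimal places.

-0.022

Mean z̄ = (17 + 15 + 6 + 6 + 9 + 10 + 2 − 4 − 3 − 1)/10 = 5.7000
Numerator Σ_{t=1}^{7}(z_t−z̄)(z_{t+3}−z̄) = -10.3700
Denominator Σ(z_t−z̄)² = 472.1000
r_3 = -10.3700 / 472.1000 = -0.022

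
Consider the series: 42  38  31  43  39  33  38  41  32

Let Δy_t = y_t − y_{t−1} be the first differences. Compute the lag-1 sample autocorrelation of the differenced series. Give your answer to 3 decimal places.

-0.330

First differences Δy: -4, -7, 12, -4, -6, 5, 3, -9
Mean of differences = -1.2500
Numerator Σ(Δy_t−Δȳ)(Δy_{t+1}−Δȳ) = -119.8125
Denominator Σ(Δy_t−Δȳ)² = 363.5000
r_1(Δy) = -119.8125 / 363.5000 = -0.330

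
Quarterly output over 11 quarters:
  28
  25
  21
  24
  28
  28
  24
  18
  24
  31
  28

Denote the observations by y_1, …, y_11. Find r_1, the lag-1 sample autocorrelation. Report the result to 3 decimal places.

Mean ȳ = (28 + 25 + 21 + 24 + 28 + 28 + 24 + 18 + 24 + 31 + 28)/11 = 25.3636
Numerator Σ_{t=1}^{10}(y_t−ȳ)(y_{t+1}−ȳ) = 33.5950
Denominator Σ(y_t−ȳ)² = 138.5455
r_1 = 33.5950 / 138.5455 = 0.242

0.242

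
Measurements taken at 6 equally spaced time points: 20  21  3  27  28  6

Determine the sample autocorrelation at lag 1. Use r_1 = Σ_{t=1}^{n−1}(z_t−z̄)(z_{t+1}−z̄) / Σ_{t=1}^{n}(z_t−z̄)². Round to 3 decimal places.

-0.358

Mean z̄ = (20 + 21 + 3 + 27 + 28 + 6)/6 = 17.5000
Deviations from mean: 2.5000, 3.5000, -14.5000, 9.5000, 10.5000, -11.5000
Σ(z_t−z̄)(z_{t+1}−z̄) = (8.7500) + (-50.7500) + (-137.7500) + (99.7500) + (-120.7500) = -200.7500
Denominator Σ(z_t−z̄)² = 561.5000
r_1 = -200.7500 / 561.5000 = -0.358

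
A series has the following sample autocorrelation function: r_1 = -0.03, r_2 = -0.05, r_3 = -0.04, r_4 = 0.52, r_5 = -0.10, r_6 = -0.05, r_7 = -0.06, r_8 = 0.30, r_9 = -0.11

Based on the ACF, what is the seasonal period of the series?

4

The largest autocorrelation is r_4 = 0.52, with a weaker echo at lag 8 (0.30); the remaining lags stay at or below -0.03.
The dominant spike at lag 4 indicates a seasonal period of 4.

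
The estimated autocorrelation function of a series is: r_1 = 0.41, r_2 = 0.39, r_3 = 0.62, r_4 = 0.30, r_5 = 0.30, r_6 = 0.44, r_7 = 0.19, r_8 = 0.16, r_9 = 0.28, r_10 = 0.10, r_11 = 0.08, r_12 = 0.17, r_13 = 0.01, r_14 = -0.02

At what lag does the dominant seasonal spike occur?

3

The largest autocorrelation is r_3 = 0.62, with a weaker echo at lag 6 (0.44); the remaining lags stay at or below 0.41. The elevated value at lag 1 (0.41), dropping to 0.39 at lag 2, reflects decaying short-term dependence rather than seasonality.
The dominant spike at lag 3 indicates a seasonal period of 3.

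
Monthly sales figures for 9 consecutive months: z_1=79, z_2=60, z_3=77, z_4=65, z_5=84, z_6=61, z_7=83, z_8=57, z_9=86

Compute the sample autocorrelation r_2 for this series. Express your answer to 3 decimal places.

0.655

Mean z̄ = (79 + 60 + 77 + 65 + 84 + 61 + 83 + 57 + 86)/9 = 72.4444
Σ(z_t−z̄)(z_{t+2}−z̄) = (29.8642) + (92.6420) + (52.6420) + (85.1975) + (121.9753) + (176.7531) + (143.0864) = 702.1605
Denominator Σ(z_t−z̄)² = 1072.2222
r_2 = 702.1605 / 1072.2222 = 0.655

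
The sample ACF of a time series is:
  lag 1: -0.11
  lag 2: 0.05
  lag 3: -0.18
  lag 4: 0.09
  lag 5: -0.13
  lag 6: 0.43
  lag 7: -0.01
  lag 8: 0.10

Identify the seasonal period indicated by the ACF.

The largest autocorrelation is r_6 = 0.43; the remaining lags stay at or below 0.10.
The dominant spike at lag 6 indicates a seasonal period of 6.

6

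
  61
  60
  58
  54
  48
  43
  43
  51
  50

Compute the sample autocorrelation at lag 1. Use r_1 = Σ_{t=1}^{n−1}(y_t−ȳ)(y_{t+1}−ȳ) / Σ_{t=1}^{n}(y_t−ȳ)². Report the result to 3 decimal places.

0.685

Mean ȳ = (61 + 60 + 58 + 54 + 48 + 43 + 43 + 51 + 50)/9 = 52.0000
Numerator Σ_{t=1}^{8}(y_t−ȳ)(y_{t+1}−ȳ) = 252.0000
Denominator Σ(y_t−ȳ)² = 368.0000
r_1 = 252.0000 / 368.0000 = 0.685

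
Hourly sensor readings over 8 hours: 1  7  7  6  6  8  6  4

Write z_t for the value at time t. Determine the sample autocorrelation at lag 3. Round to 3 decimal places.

0.047

Mean z̄ = (1 + 7 + 7 + 6 + 6 + 8 + 6 + 4)/8 = 5.6250
Σ(z_t−z̄)(z_{t+3}−z̄) = (-1.7344) + (0.5156) + (3.2656) + (0.1406) + (-0.6094) = 1.5781
Denominator Σ(z_t−z̄)² = 33.8750
r_3 = 1.5781 / 33.8750 = 0.047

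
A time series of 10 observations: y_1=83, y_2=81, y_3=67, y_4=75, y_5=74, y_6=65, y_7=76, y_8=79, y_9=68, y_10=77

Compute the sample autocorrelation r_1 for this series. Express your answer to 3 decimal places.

Mean ȳ = (83 + 81 + 67 + 75 + 74 + 65 + 76 + 79 + 68 + 77)/10 = 74.5000
Numerator Σ_{t=1}^{9}(y_t−ȳ)(y_{t+1}−ȳ) = -45.7500
Denominator Σ(y_t−ȳ)² = 332.5000
r_1 = -45.7500 / 332.5000 = -0.138

-0.138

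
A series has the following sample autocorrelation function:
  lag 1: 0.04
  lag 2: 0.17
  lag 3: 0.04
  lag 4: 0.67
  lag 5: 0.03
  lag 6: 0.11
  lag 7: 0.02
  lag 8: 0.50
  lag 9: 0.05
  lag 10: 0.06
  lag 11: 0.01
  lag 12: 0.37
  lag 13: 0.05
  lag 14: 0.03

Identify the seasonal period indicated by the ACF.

4

The largest autocorrelation is r_4 = 0.67, with weaker echoes at lags 8 (0.50) and 12 (0.37); the remaining lags stay at or below 0.17.
The dominant spike at lag 4 indicates a seasonal period of 4.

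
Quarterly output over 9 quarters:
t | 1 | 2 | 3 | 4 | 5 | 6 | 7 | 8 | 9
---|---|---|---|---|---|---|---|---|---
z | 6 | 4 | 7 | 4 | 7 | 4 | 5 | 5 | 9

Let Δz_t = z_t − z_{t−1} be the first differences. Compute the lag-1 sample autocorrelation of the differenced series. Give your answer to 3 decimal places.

First differences Δz: -2, 3, -3, 3, -3, 1, 0, 4
Mean of differences = 0.3750
Numerator Σ(Δz_t−Δz̄)(Δz_{t+1}−Δz̄) = -36.5156
Denominator Σ(Δz_t−Δz̄)² = 55.8750
r_1(Δz) = -36.5156 / 55.8750 = -0.654

-0.654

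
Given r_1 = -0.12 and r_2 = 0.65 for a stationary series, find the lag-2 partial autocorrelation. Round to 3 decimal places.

0.645

φ_{22} = (r_2 − r_1²) / (1 − r_1²)
r_1² = (-0.12)² = 0.0144
Numerator = 0.65 − 0.0144 = 0.6356; denominator = 1 − 0.0144 = 0.9856
φ_{22} = 0.6356 / 0.9856 = 0.645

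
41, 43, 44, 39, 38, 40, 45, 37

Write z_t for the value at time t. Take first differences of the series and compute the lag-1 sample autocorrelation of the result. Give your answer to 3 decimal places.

-0.240

First differences Δz: 2, 1, -5, -1, 2, 5, -8
Mean of differences = -0.5714
Numerator Σ(Δz_t−Δz̄)(Δz_{t+1}−Δz̄) = -29.1837
Denominator Σ(Δz_t−Δz̄)² = 121.7143
r_1(Δz) = -29.1837 / 121.7143 = -0.240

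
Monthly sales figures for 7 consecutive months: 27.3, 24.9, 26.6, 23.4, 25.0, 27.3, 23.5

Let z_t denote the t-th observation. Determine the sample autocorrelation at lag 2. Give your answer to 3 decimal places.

-0.012

Mean z̄ = (27.3 + 24.9 + 26.6 + 23.4 + 25.0 + 27.3 + 23.5)/7 = 25.4286
Deviations from mean: 1.8714, -0.5286, 1.1714, -2.0286, -0.4286, 1.8714, -1.9286
Σ(z_t−z̄)(z_{t+2}−z̄) = (2.1922) + (1.0722) + (-0.5020) + (-3.7963) + (0.8265) = -0.2073
Denominator Σ(z_t−z̄)² = 16.6743
r_2 = -0.2073 / 16.6743 = -0.012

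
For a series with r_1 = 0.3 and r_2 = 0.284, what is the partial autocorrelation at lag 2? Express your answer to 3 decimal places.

φ_{22} = (r_2 − r_1²) / (1 − r_1²)
r_1² = (0.3)² = 0.09
Numerator = 0.284 − 0.0900 = 0.1940; denominator = 1 − 0.0900 = 0.9100
φ_{22} = 0.1940 / 0.9100 = 0.213

0.213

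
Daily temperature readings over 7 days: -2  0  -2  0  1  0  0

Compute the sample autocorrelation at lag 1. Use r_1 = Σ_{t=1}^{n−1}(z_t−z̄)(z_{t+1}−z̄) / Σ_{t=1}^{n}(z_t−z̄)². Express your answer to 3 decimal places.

-0.079

Mean z̄ = (-2 + 0 − 2 + 0 + 1 + 0 + 0)/7 = -0.4286
Deviations from mean: -1.5714, 0.4286, -1.5714, 0.4286, 1.4286, 0.4286, 0.4286
Σ(z_t−z̄)(z_{t+1}−z̄) = (-0.6735) + (-0.6735) + (-0.6735) + (0.6122) + (0.6122) + (0.1837) = -0.6122
Denominator Σ(z_t−z̄)² = 7.7143
r_1 = -0.6122 / 7.7143 = -0.079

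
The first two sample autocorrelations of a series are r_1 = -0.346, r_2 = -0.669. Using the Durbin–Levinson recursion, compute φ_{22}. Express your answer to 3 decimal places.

-0.896

φ_{22} = (r_2 − r_1²) / (1 − r_1²)
r_1² = (-0.346)² = 0.119716
Numerator = -0.669 − 0.1197 = -0.7887; denominator = 1 − 0.1197 = 0.8803
φ_{22} = -0.7887 / 0.8803 = -0.896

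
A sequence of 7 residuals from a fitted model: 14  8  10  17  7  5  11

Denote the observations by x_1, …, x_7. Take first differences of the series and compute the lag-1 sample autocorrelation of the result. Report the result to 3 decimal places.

-0.271

First differences Δx: -6, 2, 7, -10, -2, 6
Mean of differences = -0.5000
Numerator Σ(Δx_t−Δx̄)(Δx_{t+1}−Δx̄) = -61.7500
Denominator Σ(Δx_t−Δx̄)² = 227.5000
r_1(Δx) = -61.7500 / 227.5000 = -0.271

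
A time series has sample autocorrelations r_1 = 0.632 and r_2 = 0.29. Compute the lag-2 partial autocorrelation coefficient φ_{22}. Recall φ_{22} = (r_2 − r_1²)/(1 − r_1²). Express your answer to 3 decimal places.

φ_{22} = (r_2 − r_1²) / (1 − r_1²)
r_1² = (0.632)² = 0.399424
Numerator = 0.29 − 0.3994 = -0.1094; denominator = 1 − 0.3994 = 0.6006
φ_{22} = -0.1094 / 0.6006 = -0.182

-0.182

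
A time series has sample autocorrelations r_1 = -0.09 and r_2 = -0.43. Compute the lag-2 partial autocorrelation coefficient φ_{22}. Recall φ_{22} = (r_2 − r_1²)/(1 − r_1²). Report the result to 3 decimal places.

-0.442

φ_{22} = (r_2 − r_1²) / (1 − r_1²)
r_1² = (-0.09)² = 0.0081
Numerator = -0.43 − 0.0081 = -0.4381; denominator = 1 − 0.0081 = 0.9919
φ_{22} = -0.4381 / 0.9919 = -0.442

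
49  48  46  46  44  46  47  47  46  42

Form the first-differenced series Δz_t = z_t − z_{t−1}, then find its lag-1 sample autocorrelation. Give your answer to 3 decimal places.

0.072

First differences Δz: -1, -2, 0, -2, 2, 1, 0, -1, -4
Mean of differences = -0.7778
Numerator Σ(Δz_t−Δz̄)(Δz_{t+1}−Δz̄) = 1.8395
Denominator Σ(Δz_t−Δz̄)² = 25.5556
r_1(Δz) = 1.8395 / 25.5556 = 0.072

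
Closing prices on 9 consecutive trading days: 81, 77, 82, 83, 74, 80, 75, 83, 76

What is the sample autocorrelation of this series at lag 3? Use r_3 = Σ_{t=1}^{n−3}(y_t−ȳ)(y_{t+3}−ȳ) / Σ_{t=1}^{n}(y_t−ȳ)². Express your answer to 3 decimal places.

-0.180

Mean ȳ = (81 + 77 + 82 + 83 + 74 + 80 + 75 + 83 + 76)/9 = 79.0000
Numerator Σ_{t=1}^{6}(y_t−ȳ)(y_{t+3}−ȳ) = -18.0000
Denominator Σ(y_t−ȳ)² = 100.0000
r_3 = -18.0000 / 100.0000 = -0.180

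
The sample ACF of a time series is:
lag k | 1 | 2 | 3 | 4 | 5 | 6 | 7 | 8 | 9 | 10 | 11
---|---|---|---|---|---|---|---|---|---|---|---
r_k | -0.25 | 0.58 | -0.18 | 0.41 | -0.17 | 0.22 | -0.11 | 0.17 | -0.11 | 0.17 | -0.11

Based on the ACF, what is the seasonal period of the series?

2

The largest autocorrelation is r_2 = 0.58, with weaker echoes at lags 4 (0.41), 6 (0.22), 8 (0.17) and 10 (0.17); the remaining lags stay at or below -0.11.
The dominant spike at lag 2 indicates a seasonal period of 2.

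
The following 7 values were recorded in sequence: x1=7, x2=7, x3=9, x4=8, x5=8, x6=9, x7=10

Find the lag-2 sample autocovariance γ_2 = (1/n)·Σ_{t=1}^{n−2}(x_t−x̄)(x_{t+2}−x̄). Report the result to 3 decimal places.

Mean x̄ = (7 + 7 + 9 + 8 + 8 + 9 + 10)/7 = 8.2857
Σ_{t=1}^{5}(x_t−x̄)(x_{t+2}−x̄) = -1.4490
γ_2 = -1.4490 / 7 = -0.207

-0.207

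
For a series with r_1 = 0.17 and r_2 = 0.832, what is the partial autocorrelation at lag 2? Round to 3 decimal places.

0.827

φ_{22} = (r_2 − r_1²) / (1 − r_1²)
r_1² = (0.17)² = 0.0289
Numerator = 0.832 − 0.0289 = 0.8031; denominator = 1 − 0.0289 = 0.9711
φ_{22} = 0.8031 / 0.9711 = 0.827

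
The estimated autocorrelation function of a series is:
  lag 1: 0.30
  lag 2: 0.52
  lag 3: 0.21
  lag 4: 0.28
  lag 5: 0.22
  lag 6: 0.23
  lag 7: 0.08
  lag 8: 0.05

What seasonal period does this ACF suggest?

The largest autocorrelation is r_2 = 0.52; the remaining lags stay at or below 0.30.
The dominant spike at lag 2 indicates a seasonal period of 2.

2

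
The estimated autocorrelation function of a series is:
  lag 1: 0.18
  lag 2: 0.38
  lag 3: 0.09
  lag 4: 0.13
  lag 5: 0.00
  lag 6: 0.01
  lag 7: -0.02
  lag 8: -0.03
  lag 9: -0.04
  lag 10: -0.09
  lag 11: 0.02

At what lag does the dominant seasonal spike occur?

The largest autocorrelation is r_2 = 0.38; the remaining lags stay at or below 0.18.
The dominant spike at lag 2 indicates a seasonal period of 2.

2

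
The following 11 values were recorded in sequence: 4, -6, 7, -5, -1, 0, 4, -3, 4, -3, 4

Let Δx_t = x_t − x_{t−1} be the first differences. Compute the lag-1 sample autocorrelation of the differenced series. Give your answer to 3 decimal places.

First differences Δx: -10, 13, -12, 4, 1, 4, -7, 7, -7, 7
Mean of differences = 0.0000
Numerator Σ(Δx_t−Δx̄)(Δx_{t+1}−Δx̄) = -501.0000
Denominator Σ(Δx_t−Δx̄)² = 642.0000
r_1(Δx) = -501.0000 / 642.0000 = -0.780

-0.780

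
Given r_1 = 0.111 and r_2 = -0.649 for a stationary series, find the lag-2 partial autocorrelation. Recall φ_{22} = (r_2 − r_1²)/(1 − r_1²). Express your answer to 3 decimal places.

φ_{22} = (r_2 − r_1²) / (1 − r_1²)
r_1² = (0.111)² = 0.012321
Numerator = -0.649 − 0.0123 = -0.6613; denominator = 1 − 0.0123 = 0.9877
φ_{22} = -0.6613 / 0.9877 = -0.670

-0.670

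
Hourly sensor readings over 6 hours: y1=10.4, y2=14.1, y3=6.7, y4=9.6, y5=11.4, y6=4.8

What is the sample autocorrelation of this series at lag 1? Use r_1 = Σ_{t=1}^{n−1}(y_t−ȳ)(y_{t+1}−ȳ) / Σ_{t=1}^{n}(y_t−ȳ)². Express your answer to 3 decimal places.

-0.320

Mean ȳ = (10.4 + 14.1 + 6.7 + 9.6 + 11.4 + 4.8)/6 = 9.5000
Numerator Σ_{t=1}^{5}(y_t−ȳ)(y_{t+1}−ȳ) = -17.7600
Denominator Σ(y_t−ȳ)² = 55.5200
r_1 = -17.7600 / 55.5200 = -0.320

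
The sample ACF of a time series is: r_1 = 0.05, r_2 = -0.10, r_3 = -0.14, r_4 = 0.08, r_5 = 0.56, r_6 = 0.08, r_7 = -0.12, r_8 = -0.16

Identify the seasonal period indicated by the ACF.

The largest autocorrelation is r_5 = 0.56; the remaining lags stay at or below 0.08.
The dominant spike at lag 5 indicates a seasonal period of 5.

5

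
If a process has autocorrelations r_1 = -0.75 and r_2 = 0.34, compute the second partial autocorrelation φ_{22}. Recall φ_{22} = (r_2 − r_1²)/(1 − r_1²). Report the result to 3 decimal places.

-0.509

φ_{22} = (r_2 − r_1²) / (1 − r_1²)
r_1² = (-0.75)² = 0.5625
Numerator = 0.34 − 0.5625 = -0.2225; denominator = 1 − 0.5625 = 0.4375
φ_{22} = -0.2225 / 0.4375 = -0.509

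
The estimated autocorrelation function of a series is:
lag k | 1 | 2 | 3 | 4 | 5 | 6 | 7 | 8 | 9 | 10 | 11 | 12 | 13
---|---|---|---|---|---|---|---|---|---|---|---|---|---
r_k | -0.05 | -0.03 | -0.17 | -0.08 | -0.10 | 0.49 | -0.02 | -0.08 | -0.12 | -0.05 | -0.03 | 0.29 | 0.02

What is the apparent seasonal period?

6

The largest autocorrelation is r_6 = 0.49, with a weaker echo at lag 12 (0.29); the remaining lags stay at or below 0.02.
The dominant spike at lag 6 indicates a seasonal period of 6.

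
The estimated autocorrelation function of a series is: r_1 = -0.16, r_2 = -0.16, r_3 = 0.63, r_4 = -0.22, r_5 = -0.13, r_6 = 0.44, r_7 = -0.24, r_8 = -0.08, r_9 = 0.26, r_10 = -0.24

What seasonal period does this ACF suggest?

3

The largest autocorrelation is r_3 = 0.63, with weaker echoes at lags 6 (0.44) and 9 (0.26); the remaining lags stay at or below -0.08.
The dominant spike at lag 3 indicates a seasonal period of 3.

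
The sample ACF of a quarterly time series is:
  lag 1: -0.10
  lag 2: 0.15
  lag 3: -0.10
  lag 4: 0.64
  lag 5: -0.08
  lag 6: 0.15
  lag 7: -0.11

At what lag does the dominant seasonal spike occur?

The largest autocorrelation is r_4 = 0.64; the remaining lags stay at or below 0.15.
The dominant spike at lag 4 indicates a seasonal period of 4.

4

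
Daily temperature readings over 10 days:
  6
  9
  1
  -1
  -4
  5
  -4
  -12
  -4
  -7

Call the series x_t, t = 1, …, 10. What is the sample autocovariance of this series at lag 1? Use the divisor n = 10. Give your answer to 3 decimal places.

Mean x̄ = (6 + 9 + 1 − 1 − 4 + 5 − 4 − 12 − 4 − 7)/10 = -1.1000
Σ_{t=1}^{9}(x_t−x̄)(x_{t+1}−x̄) = 137.7900
γ_1 = 137.7900 / 10 = 13.779

13.779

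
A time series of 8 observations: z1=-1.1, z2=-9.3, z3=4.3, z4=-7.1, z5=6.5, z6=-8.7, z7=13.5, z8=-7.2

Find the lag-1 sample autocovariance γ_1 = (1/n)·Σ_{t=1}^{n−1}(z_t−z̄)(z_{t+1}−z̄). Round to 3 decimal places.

Mean z̄ = (-1.1 − 9.3 + 4.3 − 7.1 + 6.5 − 8.7 + 13.5 − 7.2)/8 = -1.1375
Deviations: 0.0375, -8.1625, 5.4375, -5.9625, 7.6375, -7.5625, 14.6375, -6.0625
Σ_{t=1}^{7}(z_t−z̄)(z_{t+1}−z̄) = -379.8439
γ_1 = -379.8439 / 8 = -47.480

-47.480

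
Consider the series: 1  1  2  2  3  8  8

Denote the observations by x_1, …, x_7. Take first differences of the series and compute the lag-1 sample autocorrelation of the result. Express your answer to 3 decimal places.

First differences Δx: 0, 1, 0, 1, 5, 0
Mean of differences = 1.1667
Numerator Σ(Δx_t−Δx̄)(Δx_{t+1}−Δx̄) = -4.5278
Denominator Σ(Δx_t−Δx̄)² = 18.8333
r_1(Δx) = -4.5278 / 18.8333 = -0.240

-0.240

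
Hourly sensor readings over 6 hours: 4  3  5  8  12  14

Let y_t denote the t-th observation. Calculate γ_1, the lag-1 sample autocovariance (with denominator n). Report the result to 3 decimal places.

Mean ȳ = (4 + 3 + 5 + 8 + 12 + 14)/6 = 7.6667
Σ_{t=1}^{5}(y_t−ȳ)(y_{t+1}−ȳ) = 57.5556
γ_1 = 57.5556 / 6 = 9.593

9.593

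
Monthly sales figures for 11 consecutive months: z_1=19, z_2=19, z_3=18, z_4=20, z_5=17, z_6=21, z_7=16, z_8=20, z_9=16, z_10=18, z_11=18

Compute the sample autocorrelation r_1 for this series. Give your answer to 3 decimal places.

Mean z̄ = (19 + 19 + 18 + 20 + 17 + 21 + 16 + 20 + 16 + 18 + 18)/11 = 18.3636
Numerator Σ_{t=1}^{10}(z_t−z̄)(z_{t+1}−z̄) = -19.2231
Denominator Σ(z_t−z̄)² = 26.5455
r_1 = -19.2231 / 26.5455 = -0.724

-0.724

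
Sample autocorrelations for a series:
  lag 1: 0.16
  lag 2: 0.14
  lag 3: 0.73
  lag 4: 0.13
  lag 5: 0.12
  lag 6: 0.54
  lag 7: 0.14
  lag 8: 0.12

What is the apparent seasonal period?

The largest autocorrelation is r_3 = 0.73, with a weaker echo at lag 6 (0.54); the remaining lags stay at or below 0.16.
The dominant spike at lag 3 indicates a seasonal period of 3.

3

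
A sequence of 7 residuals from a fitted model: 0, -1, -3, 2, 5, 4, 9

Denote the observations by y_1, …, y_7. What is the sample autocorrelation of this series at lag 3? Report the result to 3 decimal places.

-0.194

Mean ȳ = (0 − 1 − 3 + 2 + 5 + 4 + 9)/7 = 2.2857
Deviations from mean: -2.2857, -3.2857, -5.2857, -0.2857, 2.7143, 1.7143, 6.7143
Numerator Σ_{t=1}^{4}(y_t−ȳ)(y_{t+3}−ȳ) = -19.2449
Denominator Σ(y_t−ȳ)² = 99.4286
r_3 = -19.2449 / 99.4286 = -0.194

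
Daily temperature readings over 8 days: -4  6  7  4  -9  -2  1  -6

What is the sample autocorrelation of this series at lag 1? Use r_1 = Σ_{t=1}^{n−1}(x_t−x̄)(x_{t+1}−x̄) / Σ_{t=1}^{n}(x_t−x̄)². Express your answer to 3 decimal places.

0.095

Mean x̄ = (-4 + 6 + 7 + 4 − 9 − 2 + 1 − 6)/8 = -0.3750
Σ(x_t−x̄)(x_{t+1}−x̄) = (-23.1094) + (47.0156) + (32.2656) + (-37.7344) + (14.0156) + (-2.2344) + (-7.7344) = 22.4844
Denominator Σ(x_t−x̄)² = 237.8750
r_1 = 22.4844 / 237.8750 = 0.095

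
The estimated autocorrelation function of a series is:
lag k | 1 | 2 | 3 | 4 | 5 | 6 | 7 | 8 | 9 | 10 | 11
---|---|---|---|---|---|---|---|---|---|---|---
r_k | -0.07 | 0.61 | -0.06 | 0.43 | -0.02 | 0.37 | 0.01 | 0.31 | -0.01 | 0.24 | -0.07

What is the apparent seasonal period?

2

The largest autocorrelation is r_2 = 0.61, with weaker echoes at lags 4 (0.43), 6 (0.37), 8 (0.31) and 10 (0.24); the remaining lags stay at or below 0.01.
The dominant spike at lag 2 indicates a seasonal period of 2.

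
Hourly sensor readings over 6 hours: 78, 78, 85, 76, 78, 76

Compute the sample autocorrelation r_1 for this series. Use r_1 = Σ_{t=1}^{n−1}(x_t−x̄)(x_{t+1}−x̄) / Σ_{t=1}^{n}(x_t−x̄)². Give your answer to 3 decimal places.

-0.302

Mean x̄ = (78 + 78 + 85 + 76 + 78 + 76)/6 = 78.5000
Numerator Σ_{t=1}^{5}(x_t−x̄)(x_{t+1}−x̄) = -16.7500
Denominator Σ(x_t−x̄)² = 55.5000
r_1 = -16.7500 / 55.5000 = -0.302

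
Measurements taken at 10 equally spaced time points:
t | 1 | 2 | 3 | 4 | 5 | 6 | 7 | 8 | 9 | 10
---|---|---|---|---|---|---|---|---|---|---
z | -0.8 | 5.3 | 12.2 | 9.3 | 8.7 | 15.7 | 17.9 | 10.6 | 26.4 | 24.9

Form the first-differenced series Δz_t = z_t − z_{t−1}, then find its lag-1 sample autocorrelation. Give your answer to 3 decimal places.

-0.497

First differences Δz: 6.1, 6.9, -2.9, -0.6, 7.0, 2.2, -7.3, 15.8, -1.5
Mean of differences = 2.8556
Numerator Σ(Δz_t−Δz̄)(Δz_{t+1}−Δz̄) = -188.4864
Denominator Σ(Δz_t−Δz̄)² = 379.2222
r_1(Δz) = -188.4864 / 379.2222 = -0.497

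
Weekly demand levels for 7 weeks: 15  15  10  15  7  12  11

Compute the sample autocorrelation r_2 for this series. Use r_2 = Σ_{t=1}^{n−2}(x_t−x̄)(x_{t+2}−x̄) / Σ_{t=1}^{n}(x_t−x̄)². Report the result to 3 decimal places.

0.326

Mean x̄ = (15 + 15 + 10 + 15 + 7 + 12 + 11)/7 = 12.1429
Σ(x_t−x̄)(x_{t+2}−x̄) = (-6.1224) + (8.1633) + (11.0204) + (-0.4082) + (5.8776) = 18.5306
Denominator Σ(x_t−x̄)² = 56.8571
r_2 = 18.5306 / 56.8571 = 0.326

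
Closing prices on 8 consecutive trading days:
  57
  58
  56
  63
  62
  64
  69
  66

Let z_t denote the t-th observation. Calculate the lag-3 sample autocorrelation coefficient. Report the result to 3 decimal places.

Mean z̄ = (57 + 58 + 56 + 63 + 62 + 64 + 69 + 66)/8 = 61.8750
Σ(z_t−z̄)(z_{t+3}−z̄) = (-5.4844) + (-0.4844) + (-12.4844) + (8.0156) + (0.5156) = -9.9219
Denominator Σ(z_t−z̄)² = 146.8750
r_3 = -9.9219 / 146.8750 = -0.068

-0.068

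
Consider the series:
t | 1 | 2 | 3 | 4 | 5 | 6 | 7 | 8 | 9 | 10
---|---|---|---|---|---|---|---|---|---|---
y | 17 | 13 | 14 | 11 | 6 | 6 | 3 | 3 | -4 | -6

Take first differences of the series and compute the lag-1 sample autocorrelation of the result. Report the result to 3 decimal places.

-0.516

First differences Δy: -4, 1, -3, -5, 0, -3, 0, -7, -2
Mean of differences = -2.5556
Numerator Σ(Δy_t−Δȳ)(Δy_{t+1}−Δȳ) = -27.9753
Denominator Σ(Δy_t−Δȳ)² = 54.2222
r_1(Δy) = -27.9753 / 54.2222 = -0.516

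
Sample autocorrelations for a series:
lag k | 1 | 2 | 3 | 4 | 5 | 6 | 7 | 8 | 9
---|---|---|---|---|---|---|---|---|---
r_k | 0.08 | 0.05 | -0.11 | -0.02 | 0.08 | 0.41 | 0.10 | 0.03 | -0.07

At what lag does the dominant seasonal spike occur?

6

The largest autocorrelation is r_6 = 0.41; the remaining lags stay at or below 0.10.
The dominant spike at lag 6 indicates a seasonal period of 6.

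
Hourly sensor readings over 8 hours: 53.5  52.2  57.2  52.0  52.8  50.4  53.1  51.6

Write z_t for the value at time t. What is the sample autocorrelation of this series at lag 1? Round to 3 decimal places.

-0.274

Mean z̄ = (53.5 + 52.2 + 57.2 + 52.0 + 52.8 + 50.4 + 53.1 + 51.6)/8 = 52.8500
Deviations from mean: 0.6500, -0.6500, 4.3500, -0.8500, -0.0500, -2.4500, 0.2500, -1.2500
Σ(z_t−z̄)(z_{t+1}−z̄) = (-0.4225) + (-2.8275) + (-3.6975) + (0.0425) + (0.1225) + (-0.6125) + (-0.3125) = -7.7075
Denominator Σ(z_t−z̄)² = 28.1200
r_1 = -7.7075 / 28.1200 = -0.274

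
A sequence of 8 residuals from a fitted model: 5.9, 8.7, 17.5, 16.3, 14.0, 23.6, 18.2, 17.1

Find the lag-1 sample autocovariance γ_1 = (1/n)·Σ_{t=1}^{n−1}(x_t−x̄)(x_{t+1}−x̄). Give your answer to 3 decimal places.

Mean x̄ = (5.9 + 8.7 + 17.5 + 16.3 + 14.0 + 23.6 + 18.2 + 17.1)/8 = 15.1625
Deviations: -9.2625, -6.4625, 2.3375, 1.1375, -1.1625, 8.4375, 3.0375, 1.9375
Σ_{t=1}^{7}(x_t−x̄)(x_{t+1}−x̄) = 67.7948
γ_1 = 67.7948 / 8 = 8.474

8.474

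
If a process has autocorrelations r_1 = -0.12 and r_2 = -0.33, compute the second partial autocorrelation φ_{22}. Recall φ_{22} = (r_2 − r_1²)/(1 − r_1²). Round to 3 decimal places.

φ_{22} = (r_2 − r_1²) / (1 − r_1²)
r_1² = (-0.12)² = 0.0144
Numerator = -0.33 − 0.0144 = -0.3444; denominator = 1 − 0.0144 = 0.9856
φ_{22} = -0.3444 / 0.9856 = -0.349

-0.349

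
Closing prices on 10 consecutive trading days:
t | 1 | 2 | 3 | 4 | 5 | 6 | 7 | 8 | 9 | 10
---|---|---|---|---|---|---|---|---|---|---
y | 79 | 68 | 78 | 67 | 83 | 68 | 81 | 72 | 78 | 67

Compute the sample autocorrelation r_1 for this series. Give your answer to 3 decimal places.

-0.807

Mean ȳ = (79 + 68 + 78 + 67 + 83 + 68 + 81 + 72 + 78 + 67)/10 = 74.1000
Numerator Σ_{t=1}^{9}(y_t−ȳ)(y_{t+1}−ȳ) = -291.3100
Denominator Σ(y_t−ȳ)² = 360.9000
r_1 = -291.3100 / 360.9000 = -0.807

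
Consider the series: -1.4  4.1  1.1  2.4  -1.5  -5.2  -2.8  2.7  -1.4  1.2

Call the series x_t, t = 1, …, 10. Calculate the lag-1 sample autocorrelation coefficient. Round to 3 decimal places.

Mean x̄ = (-1.4 + 4.1 + 1.1 + 2.4 − 1.5 − 5.2 − 2.8 + 2.7 − 1.4 + 1.2)/10 = -0.0800
Numerator Σ_{t=1}^{9}(x_t−x̄)(x_{t+1}−x̄) = 7.0956
Denominator Σ(x_t−x̄)² = 73.4960
r_1 = 7.0956 / 73.4960 = 0.097

0.097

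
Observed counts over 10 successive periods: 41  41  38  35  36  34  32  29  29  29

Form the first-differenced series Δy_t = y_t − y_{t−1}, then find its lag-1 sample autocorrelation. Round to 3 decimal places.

-0.189

First differences Δy: 0, -3, -3, 1, -2, -2, -3, 0, 0
Mean of differences = -1.3333
Numerator Σ(Δy_t−Δȳ)(Δy_{t+1}−Δȳ) = -3.7778
Denominator Σ(Δy_t−Δȳ)² = 20.0000
r_1(Δy) = -3.7778 / 20.0000 = -0.189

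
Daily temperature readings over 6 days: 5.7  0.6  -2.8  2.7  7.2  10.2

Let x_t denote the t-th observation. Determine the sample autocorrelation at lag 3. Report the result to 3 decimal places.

Mean x̄ = (5.7 + 0.6 − 2.8 + 2.7 + 7.2 + 10.2)/6 = 3.9333
Deviations from mean: 1.7667, -3.3333, -6.7333, -1.2333, 3.2667, 6.2667
Numerator Σ_{t=1}^{3}(x_t−x̄)(x_{t+3}−x̄) = -55.2633
Denominator Σ(x_t−x̄)² = 111.0333
r_3 = -55.2633 / 111.0333 = -0.498

-0.498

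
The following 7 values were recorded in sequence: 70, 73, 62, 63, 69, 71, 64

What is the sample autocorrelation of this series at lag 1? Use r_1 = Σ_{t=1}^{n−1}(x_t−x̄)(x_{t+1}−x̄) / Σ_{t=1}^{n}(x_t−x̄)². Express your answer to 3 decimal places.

Mean x̄ = (70 + 73 + 62 + 63 + 69 + 71 + 64)/7 = 67.4286
Deviations from mean: 2.5714, 5.5714, -5.4286, -4.4286, 1.5714, 3.5714, -3.4286
Σ(x_t−x̄)(x_{t+1}−x̄) = (14.3265) + (-30.2449) + (24.0408) + (-6.9592) + (5.6122) + (-12.2449) = -5.4694
Denominator Σ(x_t−x̄)² = 113.7143
r_1 = -5.4694 / 113.7143 = -0.048

-0.048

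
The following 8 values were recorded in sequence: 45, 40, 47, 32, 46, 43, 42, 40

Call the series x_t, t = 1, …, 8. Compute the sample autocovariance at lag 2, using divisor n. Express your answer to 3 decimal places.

5.371

Mean x̄ = (45 + 40 + 47 + 32 + 46 + 43 + 42 + 40)/8 = 41.8750
Deviations: 3.1250, -1.8750, 5.1250, -9.8750, 4.1250, 1.1250, 0.1250, -1.8750
Σ_{t=1}^{6}(x_t−x̄)(x_{t+2}−x̄) = 42.9688
γ_2 = 42.9688 / 8 = 5.371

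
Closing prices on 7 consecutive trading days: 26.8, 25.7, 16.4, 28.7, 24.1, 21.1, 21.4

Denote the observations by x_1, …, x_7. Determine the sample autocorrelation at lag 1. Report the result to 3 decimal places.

-0.372

Mean x̄ = (26.8 + 25.7 + 16.4 + 28.7 + 24.1 + 21.1 + 21.4)/7 = 23.4571
Deviations from mean: 3.3429, 2.2429, -7.0571, 5.2429, 0.6429, -2.3571, -2.0571
Σ(x_t−x̄)(x_{t+1}−x̄) = (7.4976) + (-15.8282) + (-36.9996) + (3.3704) + (-1.5153) + (4.8490) = -38.6261
Denominator Σ(x_t−x̄)² = 103.6971
r_1 = -38.6261 / 103.6971 = -0.372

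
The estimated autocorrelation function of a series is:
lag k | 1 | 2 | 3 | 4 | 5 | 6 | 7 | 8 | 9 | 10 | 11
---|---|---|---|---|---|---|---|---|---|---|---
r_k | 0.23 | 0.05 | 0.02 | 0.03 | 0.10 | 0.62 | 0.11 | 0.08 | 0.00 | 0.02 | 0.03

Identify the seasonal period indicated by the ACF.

6

The largest autocorrelation is r_6 = 0.62; the remaining lags stay at or below 0.23. The elevated value at lag 1 (0.23), dropping to 0.05 at lag 2, reflects decaying short-term dependence rather than seasonality.
The dominant spike at lag 6 indicates a seasonal period of 6.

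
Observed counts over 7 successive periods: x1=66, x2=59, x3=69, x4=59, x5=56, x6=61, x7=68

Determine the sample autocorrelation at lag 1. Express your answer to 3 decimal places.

Mean x̄ = (66 + 59 + 69 + 59 + 56 + 61 + 68)/7 = 62.5714
Σ(x_t−x̄)(x_{t+1}−x̄) = (-12.2449) + (-22.9592) + (-22.9592) + (23.4694) + (10.3265) + (-8.5306) = -32.8980
Denominator Σ(x_t−x̄)² = 153.7143
r_1 = -32.8980 / 153.7143 = -0.214

-0.214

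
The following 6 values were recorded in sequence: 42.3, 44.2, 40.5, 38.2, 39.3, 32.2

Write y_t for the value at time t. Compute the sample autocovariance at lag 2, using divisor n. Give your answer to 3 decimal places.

Mean ȳ = (42.3 + 44.2 + 40.5 + 38.2 + 39.3 + 32.2)/6 = 39.4500
Σ_{t=1}^{4}(y_t−ȳ)(y_{t+2}−ȳ) = 5.9600
γ_2 = 5.9600 / 6 = 0.993

0.993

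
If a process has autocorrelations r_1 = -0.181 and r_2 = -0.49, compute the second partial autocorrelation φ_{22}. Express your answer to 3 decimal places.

φ_{22} = (r_2 − r_1²) / (1 − r_1²)
r_1² = (-0.181)² = 0.032761
Numerator = -0.49 − 0.0328 = -0.5228; denominator = 1 − 0.0328 = 0.9672
φ_{22} = -0.5228 / 0.9672 = -0.540

-0.540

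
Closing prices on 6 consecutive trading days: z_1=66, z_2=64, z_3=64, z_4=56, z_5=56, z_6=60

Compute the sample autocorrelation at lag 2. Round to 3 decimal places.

-0.106

Mean z̄ = (66 + 64 + 64 + 56 + 56 + 60)/6 = 61.0000
Deviations from mean: 5.0000, 3.0000, 3.0000, -5.0000, -5.0000, -1.0000
Numerator Σ_{t=1}^{4}(z_t−z̄)(z_{t+2}−z̄) = -10.0000
Denominator Σ(z_t−z̄)² = 94.0000
r_2 = -10.0000 / 94.0000 = -0.106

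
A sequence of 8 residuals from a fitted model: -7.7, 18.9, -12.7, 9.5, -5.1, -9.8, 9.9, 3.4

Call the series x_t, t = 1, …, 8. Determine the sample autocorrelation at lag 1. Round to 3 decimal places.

Mean x̄ = (-7.7 + 18.9 − 12.7 + 9.5 − 5.1 − 9.8 + 9.9 + 3.4)/8 = 0.8000
Deviations from mean: -8.5000, 18.1000, -13.5000, 8.7000, -5.9000, -10.6000, 9.1000, 2.6000
Σ(x_t−x̄)(x_{t+1}−x̄) = (-153.8500) + (-244.3500) + (-117.4500) + (-51.3300) + (62.5400) + (-96.4600) + (23.6600) = -577.2400
Denominator Σ(x_t−x̄)² = 894.5400
r_1 = -577.2400 / 894.5400 = -0.645

-0.645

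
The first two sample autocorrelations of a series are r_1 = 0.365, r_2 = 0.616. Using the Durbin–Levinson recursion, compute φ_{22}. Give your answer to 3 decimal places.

0.557

φ_{22} = (r_2 − r_1²) / (1 − r_1²)
r_1² = (0.365)² = 0.133225
Numerator = 0.616 − 0.1332 = 0.4828; denominator = 1 − 0.1332 = 0.8668
φ_{22} = 0.4828 / 0.8668 = 0.557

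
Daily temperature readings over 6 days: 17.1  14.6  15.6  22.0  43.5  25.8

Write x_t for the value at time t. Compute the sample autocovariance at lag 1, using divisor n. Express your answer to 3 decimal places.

25.940

Mean x̄ = (17.1 + 14.6 + 15.6 + 22.0 + 43.5 + 25.8)/6 = 23.1000
Σ_{t=1}^{5}(x_t−x̄)(x_{t+1}−x̄) = 155.6400
γ_1 = 155.6400 / 6 = 25.940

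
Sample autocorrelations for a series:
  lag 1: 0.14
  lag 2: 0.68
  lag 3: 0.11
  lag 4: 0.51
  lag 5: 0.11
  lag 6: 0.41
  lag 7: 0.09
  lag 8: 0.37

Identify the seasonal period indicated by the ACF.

The largest autocorrelation is r_2 = 0.68, with weaker echoes at lags 4 (0.51), 6 (0.41) and 8 (0.37); the remaining lags stay at or below 0.14.
The dominant spike at lag 2 indicates a seasonal period of 2.

2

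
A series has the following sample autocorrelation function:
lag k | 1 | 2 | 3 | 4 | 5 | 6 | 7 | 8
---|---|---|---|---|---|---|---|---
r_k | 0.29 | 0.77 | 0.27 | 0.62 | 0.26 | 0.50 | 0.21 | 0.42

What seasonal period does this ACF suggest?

The largest autocorrelation is r_2 = 0.77, with weaker echoes at lags 4 (0.62), 6 (0.50) and 8 (0.42); the remaining lags stay at or below 0.29.
The dominant spike at lag 2 indicates a seasonal period of 2.

2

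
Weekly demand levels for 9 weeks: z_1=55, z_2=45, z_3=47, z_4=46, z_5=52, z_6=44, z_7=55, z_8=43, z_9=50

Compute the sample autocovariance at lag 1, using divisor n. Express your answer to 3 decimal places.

-12.343

Mean z̄ = (55 + 45 + 47 + 46 + 52 + 44 + 55 + 43 + 50)/9 = 48.5556
Σ_{t=1}^{8}(z_t−z̄)(z_{t+1}−z̄) = -111.0864
γ_1 = -111.0864 / 9 = -12.343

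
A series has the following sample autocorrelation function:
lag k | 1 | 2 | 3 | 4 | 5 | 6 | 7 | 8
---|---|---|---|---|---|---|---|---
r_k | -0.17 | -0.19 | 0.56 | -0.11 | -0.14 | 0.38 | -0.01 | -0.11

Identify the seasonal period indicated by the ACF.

3

The largest autocorrelation is r_3 = 0.56, with a weaker echo at lag 6 (0.38); the remaining lags stay at or below -0.01.
The dominant spike at lag 3 indicates a seasonal period of 3.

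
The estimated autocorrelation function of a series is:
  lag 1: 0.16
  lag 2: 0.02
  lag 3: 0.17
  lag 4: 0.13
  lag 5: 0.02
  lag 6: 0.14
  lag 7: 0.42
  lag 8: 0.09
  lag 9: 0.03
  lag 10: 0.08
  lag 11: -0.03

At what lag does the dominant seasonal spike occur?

The largest autocorrelation is r_7 = 0.42; the remaining lags stay at or below 0.17.
The dominant spike at lag 7 indicates a seasonal period of 7.

7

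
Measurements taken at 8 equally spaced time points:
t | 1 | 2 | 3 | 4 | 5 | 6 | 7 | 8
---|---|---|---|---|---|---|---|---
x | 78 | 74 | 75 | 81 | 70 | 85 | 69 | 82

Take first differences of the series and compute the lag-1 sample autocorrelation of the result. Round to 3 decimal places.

-0.821

First differences Δx: -4, 1, 6, -11, 15, -16, 13
Mean of differences = 0.5714
Numerator Σ(Δx_t−Δx̄)(Δx_{t+1}−Δx̄) = -674.4694
Denominator Σ(Δx_t−Δx̄)² = 821.7143
r_1(Δx) = -674.4694 / 821.7143 = -0.821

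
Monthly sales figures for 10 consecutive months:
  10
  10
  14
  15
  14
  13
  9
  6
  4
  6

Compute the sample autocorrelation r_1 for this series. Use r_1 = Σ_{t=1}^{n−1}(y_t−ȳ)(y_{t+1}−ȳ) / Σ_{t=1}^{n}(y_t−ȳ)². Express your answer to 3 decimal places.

0.745

Mean ȳ = (10 + 10 + 14 + 15 + 14 + 13 + 9 + 6 + 4 + 6)/10 = 10.1000
Numerator Σ_{t=1}^{9}(y_t−ȳ)(y_{t+1}−ȳ) = 100.4900
Denominator Σ(y_t−ȳ)² = 134.9000
r_1 = 100.4900 / 134.9000 = 0.745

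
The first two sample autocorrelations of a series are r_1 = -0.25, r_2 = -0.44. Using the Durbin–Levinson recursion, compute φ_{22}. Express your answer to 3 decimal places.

-0.536

φ_{22} = (r_2 − r_1²) / (1 − r_1²)
r_1² = (-0.25)² = 0.0625
Numerator = -0.44 − 0.0625 = -0.5025; denominator = 1 − 0.0625 = 0.9375
φ_{22} = -0.5025 / 0.9375 = -0.536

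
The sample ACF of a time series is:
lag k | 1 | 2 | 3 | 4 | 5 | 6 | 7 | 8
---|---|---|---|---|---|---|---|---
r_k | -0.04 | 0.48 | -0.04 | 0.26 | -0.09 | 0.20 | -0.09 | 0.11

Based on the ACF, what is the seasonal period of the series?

The largest autocorrelation is r_2 = 0.48, with weaker echoes at lags 4 (0.26) and 6 (0.20); the remaining lags stay at or below 0.11.
The dominant spike at lag 2 indicates a seasonal period of 2.

2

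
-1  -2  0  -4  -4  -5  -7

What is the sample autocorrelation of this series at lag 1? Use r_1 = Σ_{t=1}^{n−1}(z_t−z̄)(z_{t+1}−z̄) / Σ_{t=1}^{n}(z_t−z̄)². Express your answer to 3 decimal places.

0.365

Mean z̄ = (-1 − 2 + 0 − 4 − 4 − 5 − 7)/7 = -3.2857
Deviations from mean: 2.2857, 1.2857, 3.2857, -0.7143, -0.7143, -1.7143, -3.7143
Σ(z_t−z̄)(z_{t+1}−z̄) = (2.9388) + (4.2245) + (-2.3469) + (0.5102) + (1.2245) + (6.3673) = 12.9184
Denominator Σ(z_t−z̄)² = 35.4286
r_1 = 12.9184 / 35.4286 = 0.365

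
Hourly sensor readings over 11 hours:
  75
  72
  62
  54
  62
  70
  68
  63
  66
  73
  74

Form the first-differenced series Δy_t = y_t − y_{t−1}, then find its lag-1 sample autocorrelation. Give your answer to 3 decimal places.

First differences Δy: -3, -10, -8, 8, 8, -2, -5, 3, 7, 1
Mean of differences = -0.1000
Numerator Σ(Δy_t−Δȳ)(Δy_{t+1}−Δȳ) = 117.0900
Denominator Σ(Δy_t−Δȳ)² = 388.9000
r_1(Δy) = 117.0900 / 388.9000 = 0.301

0.301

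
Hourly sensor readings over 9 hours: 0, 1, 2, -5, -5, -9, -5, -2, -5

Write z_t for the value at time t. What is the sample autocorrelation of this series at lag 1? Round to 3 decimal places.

Mean z̄ = (0 + 1 + 2 − 5 − 5 − 9 − 5 − 2 − 5)/9 = -3.1111
Numerator Σ_{t=1}^{8}(z_t−z̄)(z_{t+1}−z̄) = 45.7654
Denominator Σ(z_t−z̄)² = 102.8889
r_1 = 45.7654 / 102.8889 = 0.445

0.445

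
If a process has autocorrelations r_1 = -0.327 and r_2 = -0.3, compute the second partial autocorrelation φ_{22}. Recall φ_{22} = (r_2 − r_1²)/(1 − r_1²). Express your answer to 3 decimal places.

-0.456

φ_{22} = (r_2 − r_1²) / (1 − r_1²)
r_1² = (-0.327)² = 0.106929
Numerator = -0.3 − 0.1069 = -0.4069; denominator = 1 − 0.1069 = 0.8931
φ_{22} = -0.4069 / 0.8931 = -0.456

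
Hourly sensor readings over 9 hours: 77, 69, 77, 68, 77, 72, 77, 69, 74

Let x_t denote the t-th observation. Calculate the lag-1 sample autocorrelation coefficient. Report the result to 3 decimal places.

-0.815

Mean x̄ = (77 + 69 + 77 + 68 + 77 + 72 + 77 + 69 + 74)/9 = 73.3333
Numerator Σ_{t=1}^{8}(x_t−x̄)(x_{t+1}−x̄) = -99.4444
Denominator Σ(x_t−x̄)² = 122.0000
r_1 = -99.4444 / 122.0000 = -0.815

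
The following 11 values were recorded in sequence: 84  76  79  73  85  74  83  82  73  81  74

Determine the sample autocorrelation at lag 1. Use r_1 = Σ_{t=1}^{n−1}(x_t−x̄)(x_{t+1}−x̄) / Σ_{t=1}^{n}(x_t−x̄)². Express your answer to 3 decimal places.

-0.601

Mean x̄ = (84 + 76 + 79 + 73 + 85 + 74 + 83 + 82 + 73 + 81 + 74)/11 = 78.5455
Numerator Σ_{t=1}^{10}(x_t−x̄)(x_{t+1}−x̄) = -131.4793
Denominator Σ(x_t−x̄)² = 218.7273
r_1 = -131.4793 / 218.7273 = -0.601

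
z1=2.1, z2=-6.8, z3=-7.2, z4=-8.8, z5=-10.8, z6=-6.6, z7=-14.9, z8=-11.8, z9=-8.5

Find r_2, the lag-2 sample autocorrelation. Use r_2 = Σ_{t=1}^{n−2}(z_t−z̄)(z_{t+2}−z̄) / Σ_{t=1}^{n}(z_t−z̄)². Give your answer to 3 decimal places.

Mean z̄ = (2.1 − 6.8 − 7.2 − 8.8 − 10.8 − 6.6 − 14.9 − 11.8 − 8.5)/9 = -8.1444
Numerator Σ_{t=1}^{7}(z_t−z̄)(z_{t+2}−z̄) = 19.9694
Denominator Σ(z_t−z̄)² = 176.6422
r_2 = 19.9694 / 176.6422 = 0.113

0.113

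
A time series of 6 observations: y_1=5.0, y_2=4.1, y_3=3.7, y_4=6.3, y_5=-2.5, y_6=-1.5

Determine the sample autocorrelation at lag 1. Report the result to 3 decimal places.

Mean ȳ = (5.0 + 4.1 + 3.7 + 6.3 − 2.5 − 1.5)/6 = 2.5167
Deviations from mean: 2.4833, 1.5833, 1.1833, 3.7833, -5.0167, -4.0167
Numerator Σ_{t=1}^{5}(y_t−ȳ)(y_{t+1}−ȳ) = 11.4531
Denominator Σ(y_t−ȳ)² = 65.6883
r_1 = 11.4531 / 65.6883 = 0.174

0.174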